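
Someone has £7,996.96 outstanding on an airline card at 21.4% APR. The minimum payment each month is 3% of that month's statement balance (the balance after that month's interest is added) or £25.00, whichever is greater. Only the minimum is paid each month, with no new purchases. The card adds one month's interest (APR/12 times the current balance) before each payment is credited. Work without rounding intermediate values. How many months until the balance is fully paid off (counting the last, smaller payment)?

Monthly rate r = 21.4%/12 = 1.78333% = 0.0178333.
While 3% of the post-interest balance exceeds £25.00, each month B ← (B·(1+r))·(1 − 0.03), i.e. B shrinks by the factor (1+r)·0.97 = 0.9873.
This holds for months 1–179. Entering month 180 the balance is £811.31; 3% of the post-interest balance is now below £25.00, so the flat £25.00 minimum applies from here.
From month 180 a fixed £25.00 at rate r clears £811.31 in 49 more payments. Total: 179 + 49 = 228 months.

228 months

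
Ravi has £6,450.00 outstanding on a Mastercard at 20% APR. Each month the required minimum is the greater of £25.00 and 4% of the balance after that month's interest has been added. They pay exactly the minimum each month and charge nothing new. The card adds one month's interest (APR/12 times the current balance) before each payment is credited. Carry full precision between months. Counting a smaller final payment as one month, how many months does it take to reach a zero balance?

Monthly rate r = 20%/12 = 1.66667% = 0.0166667.
While 4% of the post-interest balance exceeds £25.00, each month B ← (B·(1+r))·(1 − 0.04), i.e. B shrinks by the factor (1+r)·0.96 = 0.976.
This holds for months 1–97. Entering month 98 the balance is £611.21; 4% of the post-interest balance is now below £25.00, so the flat £25.00 minimum applies from here.
From month 98 a fixed £25.00 at rate r clears £611.21 in 32 more payments. Total: 97 + 32 = 129 months.

129 months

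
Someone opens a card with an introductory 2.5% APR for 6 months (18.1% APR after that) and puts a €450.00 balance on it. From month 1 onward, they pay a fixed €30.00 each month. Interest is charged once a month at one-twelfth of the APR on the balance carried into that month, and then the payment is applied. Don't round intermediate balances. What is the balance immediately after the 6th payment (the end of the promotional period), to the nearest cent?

Promo months 1–6 at r₀ = 2.5%/12 = 0.00208333; months 7+ at r₁ = 18.1%/12 = 0.0150833.
After month 6: iterate B ← B·(1+r₀) − €30.00 for 6 months → €274.71.

€274.71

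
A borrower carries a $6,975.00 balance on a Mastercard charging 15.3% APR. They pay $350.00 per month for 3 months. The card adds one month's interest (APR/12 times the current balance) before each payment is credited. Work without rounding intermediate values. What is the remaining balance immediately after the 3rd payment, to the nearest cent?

Monthly rate r = 15.3%/12 = 1.275% = 0.01275.
Each month: B ← B·(1+r) − $350.00.
Month 1: interest $88.93; balance after payment $6,713.93.
Month 2: interest $85.60; balance after payment $6,449.53.
Month 3: interest $82.23; balance after payment $6,181.77.

$6,181.77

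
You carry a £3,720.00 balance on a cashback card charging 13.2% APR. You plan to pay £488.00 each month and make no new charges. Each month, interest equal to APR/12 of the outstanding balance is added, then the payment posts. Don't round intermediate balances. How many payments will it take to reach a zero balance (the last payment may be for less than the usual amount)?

Monthly rate r = 13.2%/12 = 1.1% = 0.011.
Recurrence: B ← B·(1+r) − £488.00.
Month 1: interest £40.92; balance after payment £3,272.92.
Month 2: interest £36.00; balance after payment £2,820.92.
Closed form: n = −ln(1 − rB₀/P)/ln(1+r) = −ln(0.91615)/ln(1.011) ≈ 8.005, so the balance reaches zero during payment 9.

9 payments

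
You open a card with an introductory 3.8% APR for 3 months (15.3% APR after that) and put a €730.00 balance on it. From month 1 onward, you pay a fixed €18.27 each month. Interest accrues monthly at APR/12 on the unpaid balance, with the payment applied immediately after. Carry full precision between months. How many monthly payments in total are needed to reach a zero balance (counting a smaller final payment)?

Promo months 1–3 at r₀ = 3.8%/12 = 0.00316667; months 4+ at r₁ = 15.3%/12 = 0.01275.
After month 3: iterate B ← B·(1+r₀) − €18.27 for 3 months → €681.97.
Then at r₁ with €18.27/mo: n₂ = −ln(1 − r₁·B/P)/ln(1+r₁) ≈ 51.00 → 51 more payments.

54 payments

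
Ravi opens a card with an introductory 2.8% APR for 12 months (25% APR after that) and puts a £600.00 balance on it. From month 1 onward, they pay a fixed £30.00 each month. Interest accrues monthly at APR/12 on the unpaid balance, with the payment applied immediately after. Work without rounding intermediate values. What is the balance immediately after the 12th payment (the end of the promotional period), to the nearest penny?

£252.36

Promo months 1–12 at r₀ = 2.8%/12 = 0.00233333; months 13+ at r₁ = 25%/12 = 0.0208333.
After month 12: iterate B ← B·(1+r₀) − £30.00 for 12 months → £252.36.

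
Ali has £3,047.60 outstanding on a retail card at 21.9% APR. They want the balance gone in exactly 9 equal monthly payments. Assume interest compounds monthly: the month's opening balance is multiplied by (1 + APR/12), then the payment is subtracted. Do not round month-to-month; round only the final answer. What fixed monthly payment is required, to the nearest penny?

£370.27

Monthly rate r = 21.9%/12 = 1.825% = 0.01825.
Level-payment amortization: P = B₀·r / (1 − (1+r)^(−n)) = 3047.60·0.01825 / (1 − 1.01825^(−9)).
Denominator 1 − (1+r)^(−9) = 0.15021271.
P = 55.6187 / 0.15021271 ≈ 370.27.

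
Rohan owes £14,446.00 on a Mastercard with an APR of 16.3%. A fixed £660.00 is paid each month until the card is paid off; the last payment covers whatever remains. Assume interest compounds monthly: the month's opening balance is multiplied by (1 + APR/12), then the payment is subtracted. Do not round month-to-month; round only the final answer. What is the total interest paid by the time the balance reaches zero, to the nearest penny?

£2,814.88

Monthly rate r = 16.3%/12 = 1.35833% = 0.0135833.
Payoff takes n = ⌈−ln(1 − rB₀/P)/ln(1+r)⌉ = ⌈26.152⌉ = 27 payments; the last is £100.88.
Total paid = 26·£660.00 + £100.88 = £17,260.88.
Total interest = total paid − principal = £17,260.88 − £14,446.00 = £2,814.88.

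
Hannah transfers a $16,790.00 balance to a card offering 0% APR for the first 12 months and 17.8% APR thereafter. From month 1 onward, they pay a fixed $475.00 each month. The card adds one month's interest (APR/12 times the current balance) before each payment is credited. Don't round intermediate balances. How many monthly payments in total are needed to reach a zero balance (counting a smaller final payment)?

Promo months 1–12 at r₀ = 0%/12 = 0; months 13+ at r₁ = 17.8%/12 = 0.0148333.
After month 12 (no interest yet): B = $16,790.00 − 12·$475.00 = $11,090.00.
Then at r₁ with $475.00/mo: n₂ = −ln(1 − r₁·B/P)/ln(1+r₁) ≈ 28.87 → 29 more payments.

41 payments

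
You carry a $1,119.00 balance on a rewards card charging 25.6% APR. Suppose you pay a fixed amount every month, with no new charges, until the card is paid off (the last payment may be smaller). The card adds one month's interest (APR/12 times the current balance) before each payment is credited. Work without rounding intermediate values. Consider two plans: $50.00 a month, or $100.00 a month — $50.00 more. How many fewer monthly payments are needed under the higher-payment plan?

18 fewer payments

Monthly rate r = 25.6%/12 = 2.13333% = 0.0213333.
At $50.00/mo: n = ⌈−ln(1 − rB₀/P)/ln(1+r)⌉ = 31 payments (last $37.40); total interest = total paid − $1,119.00 = $418.40.
At $100.00/mo: 13 payments (last $92.20); total interest $173.20.
Payments saved = 31 − 13 = 18.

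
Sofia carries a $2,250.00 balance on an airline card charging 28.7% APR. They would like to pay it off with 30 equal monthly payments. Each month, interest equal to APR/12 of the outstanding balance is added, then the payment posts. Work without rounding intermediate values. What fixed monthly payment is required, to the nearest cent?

$105.95

Monthly rate r = 28.7%/12 = 2.39167% = 0.0239167.
Level-payment amortization: P = B₀·r / (1 − (1+r)^(−n)) = 2250.00·0.0239167 / (1 − 1.02392^(−30)).
Denominator 1 − (1+r)^(−30) = 0.507890631.
P = 53.8125 / 0.507890631 ≈ 105.95.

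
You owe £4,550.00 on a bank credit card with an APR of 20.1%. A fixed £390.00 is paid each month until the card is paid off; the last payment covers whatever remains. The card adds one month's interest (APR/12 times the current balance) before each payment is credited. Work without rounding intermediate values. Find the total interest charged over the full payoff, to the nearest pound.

£555

Monthly rate r = 20.1%/12 = 1.675% = 0.01675.
Payoff takes n = ⌈−ln(1 − rB₀/P)/ln(1+r)⌉ = ⌈13.089⌉ = 14 payments; the last is £35.11.
Total paid = 13·£390.00 + £35.11 = £5,105.11.
Total interest = total paid − principal = £5,105.11 − £4,550.00 = £555.11.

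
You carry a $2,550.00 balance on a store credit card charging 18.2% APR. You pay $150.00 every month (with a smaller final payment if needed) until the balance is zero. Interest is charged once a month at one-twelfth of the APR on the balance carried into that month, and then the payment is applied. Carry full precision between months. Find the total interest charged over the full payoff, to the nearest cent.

Monthly rate r = 18.2%/12 = 1.51667% = 0.0151667.
Payoff takes n = ⌈−ln(1 − rB₀/P)/ln(1+r)⌉ = ⌈19.809⌉ = 20 payments; the last is $121.53.
Total paid = 19·$150.00 + $121.53 = $2,971.53.
Total interest = total paid − principal = $2,971.53 − $2,550.00 = $421.53.

$421.53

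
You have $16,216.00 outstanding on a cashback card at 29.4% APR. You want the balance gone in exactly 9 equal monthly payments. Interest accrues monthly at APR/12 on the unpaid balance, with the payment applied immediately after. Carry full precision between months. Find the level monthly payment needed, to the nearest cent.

$2,029.61

Monthly rate r = 29.4%/12 = 2.45% = 0.0245.
Level-payment amortization: P = B₀·r / (1 − (1+r)^(−n)) = 16216.00·0.0245 / (1 − 1.0245^(−9)).
Denominator 1 − (1+r)^(−9) = 0.195747656.
P = 397.292 / 0.195747656 ≈ 2029.61.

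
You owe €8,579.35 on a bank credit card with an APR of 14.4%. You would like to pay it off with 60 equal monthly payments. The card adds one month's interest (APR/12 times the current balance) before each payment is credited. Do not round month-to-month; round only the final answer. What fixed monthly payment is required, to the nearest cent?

Monthly rate r = 14.4%/12 = 1.2% = 0.012.
Level-payment amortization: P = B₀·r / (1 − (1+r)^(−n)) = 8579.35·0.012 / (1 − 1.012^(−60)).
Denominator 1 − (1+r)^(−60) = 0.51115717.
P = 102.952 / 0.51115717 ≈ 201.41.

€201.41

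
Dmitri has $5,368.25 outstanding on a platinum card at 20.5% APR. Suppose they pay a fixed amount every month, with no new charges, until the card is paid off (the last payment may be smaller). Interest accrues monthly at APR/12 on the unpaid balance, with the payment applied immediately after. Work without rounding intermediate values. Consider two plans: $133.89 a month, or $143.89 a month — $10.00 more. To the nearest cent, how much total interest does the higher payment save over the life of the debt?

Monthly rate r = 20.5%/12 = 1.70833% = 0.0170833.
At $133.89/mo: n = ⌈−ln(1 − rB₀/P)/ln(1+r)⌉ = 69 payments (last $25.15); total interest = total paid − $5,368.25 = $3,761.42.
At $143.89/mo: 60 payments (last $126.70); total interest $3,247.96.
Interest saved = $3,761.42 − $3,247.96 = $513.46.

$513.46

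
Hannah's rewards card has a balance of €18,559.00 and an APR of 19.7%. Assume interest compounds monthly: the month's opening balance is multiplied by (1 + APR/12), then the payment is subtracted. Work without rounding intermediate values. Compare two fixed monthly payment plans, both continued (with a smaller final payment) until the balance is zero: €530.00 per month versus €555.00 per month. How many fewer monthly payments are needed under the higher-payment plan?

Monthly rate r = 19.7%/12 = 1.64167% = 0.0164167.
At €530.00/mo: n = ⌈−ln(1 − rB₀/P)/ln(1+r)⌉ = 53 payments (last €281.20); total interest = total paid − €18,559.00 = €9,282.20.
At €555.00/mo: 49 payments (last €498.51); total interest €8,579.51.
Payments saved = 53 − 49 = 4.

4 fewer payments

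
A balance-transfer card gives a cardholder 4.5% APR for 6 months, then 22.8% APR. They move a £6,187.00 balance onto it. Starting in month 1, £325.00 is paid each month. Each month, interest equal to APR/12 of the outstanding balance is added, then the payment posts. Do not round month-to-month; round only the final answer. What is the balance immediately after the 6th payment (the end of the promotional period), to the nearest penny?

Promo months 1–6 at r₀ = 4.5%/12 = 0.00375; months 7+ at r₁ = 22.8%/12 = 0.019.
After month 6: iterate B ← B·(1+r₀) − £325.00 for 6 months → £4,359.15.

£4,359.15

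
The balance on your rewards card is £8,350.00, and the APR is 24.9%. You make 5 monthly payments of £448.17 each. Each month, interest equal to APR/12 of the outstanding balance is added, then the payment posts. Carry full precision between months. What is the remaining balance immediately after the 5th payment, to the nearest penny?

Monthly rate r = 24.9%/12 = 2.075% = 0.02075.
Each month: B ← B·(1+r) − £448.17.
Month 1: interest £173.26; balance after payment £8,075.09.
Month 2: interest £167.56; balance after payment £7,794.48.
Month 3: interest £161.74; balance after payment £7,508.05.
Month 4: interest £155.79; balance after payment £7,215.67.
Month 5: interest £149.73; balance after payment £6,917.22.

£6,917.22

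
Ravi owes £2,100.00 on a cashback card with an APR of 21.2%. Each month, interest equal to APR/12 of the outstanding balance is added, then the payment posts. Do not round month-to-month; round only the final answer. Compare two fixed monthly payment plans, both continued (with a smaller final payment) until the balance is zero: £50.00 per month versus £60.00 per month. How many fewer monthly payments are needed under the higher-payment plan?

Monthly rate r = 21.2%/12 = 1.76667% = 0.0176667.
At £50.00/mo: n = ⌈−ln(1 − rB₀/P)/ln(1+r)⌉ = 78 payments (last £18.20); total interest = total paid − £2,100.00 = £1,768.20.
At £60.00/mo: 56 payments (last £0.08); total interest £1,200.08.
Payments saved = 78 − 56 = 22.

22 fewer payments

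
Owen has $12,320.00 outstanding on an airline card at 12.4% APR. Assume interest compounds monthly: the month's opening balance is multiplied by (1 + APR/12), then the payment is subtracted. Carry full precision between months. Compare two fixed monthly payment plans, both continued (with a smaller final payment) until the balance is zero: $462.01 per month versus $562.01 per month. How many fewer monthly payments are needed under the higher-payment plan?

Monthly rate r = 12.4%/12 = 1.03333% = 0.0103333.
At $462.01/mo: n = ⌈−ln(1 − rB₀/P)/ln(1+r)⌉ = 32 payments (last $164.69); total interest = total paid − $12,320.00 = $2,167.00.
At $562.01/mo: 25 payments (last $553.75); total interest $1,721.99.
Payments saved = 32 − 25 = 7.

7 fewer payments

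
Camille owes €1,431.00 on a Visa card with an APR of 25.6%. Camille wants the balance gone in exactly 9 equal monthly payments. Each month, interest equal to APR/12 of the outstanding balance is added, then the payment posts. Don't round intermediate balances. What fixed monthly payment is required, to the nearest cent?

€176.44

Monthly rate r = 25.6%/12 = 2.13333% = 0.0213333.
Level-payment amortization: P = B₀·r / (1 − (1+r)^(−n)) = 1431.00·0.0213333 / (1 − 1.02133^(−9)).
Denominator 1 − (1+r)^(−9) = 0.17302488.
P = 30.528 / 0.17302488 ≈ 176.44.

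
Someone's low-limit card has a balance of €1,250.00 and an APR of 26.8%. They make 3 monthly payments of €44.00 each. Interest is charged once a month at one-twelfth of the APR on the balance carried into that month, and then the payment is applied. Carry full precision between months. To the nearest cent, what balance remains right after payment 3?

€1,200.66

Monthly rate r = 26.8%/12 = 2.23333% = 0.0223333.
Each month: B ← B·(1+r) − €44.00.
Month 1: interest €27.92; balance after payment €1,233.92.
Month 2: interest €27.56; balance after payment €1,217.47.
Month 3: interest €27.19; balance after payment €1,200.66.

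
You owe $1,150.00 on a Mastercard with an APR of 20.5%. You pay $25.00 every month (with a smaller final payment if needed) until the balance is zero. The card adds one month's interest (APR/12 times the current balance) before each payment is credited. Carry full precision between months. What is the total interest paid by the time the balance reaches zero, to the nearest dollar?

Monthly rate r = 20.5%/12 = 1.70833% = 0.0170833.
Payoff takes n = ⌈−ln(1 − rB₀/P)/ln(1+r)⌉ = ⌈90.973⌉ = 91 payments; the last is $24.34.
Total paid = 90·$25.00 + $24.34 = $2,274.34.
Total interest = total paid − principal = $2,274.34 − $1,150.00 = $1,124.34.

$1,124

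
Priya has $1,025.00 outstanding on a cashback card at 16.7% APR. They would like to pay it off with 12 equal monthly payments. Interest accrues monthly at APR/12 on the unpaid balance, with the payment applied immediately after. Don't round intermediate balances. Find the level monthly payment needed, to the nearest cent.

$93.34

Monthly rate r = 16.7%/12 = 1.39167% = 0.0139167.
Level-payment amortization: P = B₀·r / (1 − (1+r)^(−n)) = 1025.00·0.0139167 / (1 − 1.01392^(−12)).
Denominator 1 − (1+r)^(−12) = 0.152825537.
P = 14.2646 / 0.152825537 ≈ 93.34.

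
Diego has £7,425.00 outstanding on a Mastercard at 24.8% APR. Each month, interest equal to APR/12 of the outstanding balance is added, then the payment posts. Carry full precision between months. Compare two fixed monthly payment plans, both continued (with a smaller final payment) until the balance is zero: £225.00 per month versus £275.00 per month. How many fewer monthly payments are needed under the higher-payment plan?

17 fewer payments

Monthly rate r = 24.8%/12 = 2.06667% = 0.0206667.
At £225.00/mo: n = ⌈−ln(1 − rB₀/P)/ln(1+r)⌉ = 57 payments (last £1.86); total interest = total paid − £7,425.00 = £5,176.86.
At £275.00/mo: 40 payments (last £251.09); total interest £3,551.09.
Payments saved = 57 − 40 = 17.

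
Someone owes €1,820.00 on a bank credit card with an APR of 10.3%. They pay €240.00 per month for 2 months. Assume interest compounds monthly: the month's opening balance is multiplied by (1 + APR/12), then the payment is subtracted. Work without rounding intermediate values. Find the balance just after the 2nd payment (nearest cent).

Monthly rate r = 10.3%/12 = 0.858333% = 0.00858333.
Each month: B ← B·(1+r) − €240.00.
Month 1: interest €15.62; balance after payment €1,595.62.
Month 2: interest €13.70; balance after payment €1,369.32.

€1,369.32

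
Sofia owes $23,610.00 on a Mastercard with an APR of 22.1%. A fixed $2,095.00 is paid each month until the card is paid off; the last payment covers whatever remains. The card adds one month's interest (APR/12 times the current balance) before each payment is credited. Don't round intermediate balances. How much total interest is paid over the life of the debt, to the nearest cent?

$3,099.06

Monthly rate r = 22.1%/12 = 1.84167% = 0.0184167.
Payoff takes n = ⌈−ln(1 − rB₀/P)/ln(1+r)⌉ = ⌈12.747⌉ = 13 payments; the last is $1,569.06.
Total paid = 12·$2,095.00 + $1,569.06 = $26,709.06.
Total interest = total paid − principal = $26,709.06 − $23,610.00 = $3,099.06.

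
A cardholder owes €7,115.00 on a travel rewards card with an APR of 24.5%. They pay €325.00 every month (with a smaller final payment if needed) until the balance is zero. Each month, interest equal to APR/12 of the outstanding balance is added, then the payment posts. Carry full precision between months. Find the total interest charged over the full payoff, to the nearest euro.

Monthly rate r = 24.5%/12 = 2.04167% = 0.0204167.
Payoff takes n = ⌈−ln(1 − rB₀/P)/ln(1+r)⌉ = ⌈29.308⌉ = 30 payments; the last is €100.71.
Total paid = 29·€325.00 + €100.71 = €9,525.71.
Total interest = total paid − principal = €9,525.71 − €7,115.00 = €2,410.71.

€2,411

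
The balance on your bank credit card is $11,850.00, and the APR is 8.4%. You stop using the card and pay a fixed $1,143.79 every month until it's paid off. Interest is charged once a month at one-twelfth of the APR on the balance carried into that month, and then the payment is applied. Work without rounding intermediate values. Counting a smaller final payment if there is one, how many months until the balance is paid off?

Monthly rate r = 8.4%/12 = 0.7% = 0.007.
Recurrence: B ← B·(1+r) − $1,143.79.
Month 1: interest $82.95; balance after payment $10,789.16.
Month 2: interest $75.52; balance after payment $9,720.89.
Closed form: n = −ln(1 − rB₀/P)/ln(1+r) = −ln(0.92748)/ln(1.007) ≈ 10.793, so the balance reaches zero during payment 11.

11 payments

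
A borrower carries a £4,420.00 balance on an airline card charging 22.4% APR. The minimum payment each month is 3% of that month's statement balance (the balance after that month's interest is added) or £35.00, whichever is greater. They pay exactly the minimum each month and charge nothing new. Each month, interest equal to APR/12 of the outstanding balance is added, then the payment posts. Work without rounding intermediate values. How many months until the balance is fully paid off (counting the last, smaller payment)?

Monthly rate r = 22.4%/12 = 1.86667% = 0.0186667.
While 3% of the post-interest balance exceeds £35.00, each month B ← (B·(1+r))·(1 − 0.03), i.e. B shrinks by the factor (1+r)·0.97 = 0.98811.
This holds for months 1–113. Entering month 114 the balance is £1,143.55; 3% of the post-interest balance is now below £35.00, so the flat £35.00 minimum applies from here.
From month 114 a fixed £35.00 at rate r clears £1,143.55 in 51 more payments. Total: 113 + 51 = 164 months.

164 months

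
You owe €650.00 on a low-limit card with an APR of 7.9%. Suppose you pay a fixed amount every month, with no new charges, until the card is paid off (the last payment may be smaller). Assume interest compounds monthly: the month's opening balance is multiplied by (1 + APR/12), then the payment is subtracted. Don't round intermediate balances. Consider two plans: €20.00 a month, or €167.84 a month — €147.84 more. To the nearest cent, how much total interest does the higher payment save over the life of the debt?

Monthly rate r = 7.9%/12 = 0.658333% = 0.00658333.
At €20.00/mo: n = ⌈−ln(1 − rB₀/P)/ln(1+r)⌉ = 37 payments (last €13.80); total interest = total paid − €650.00 = €83.80.
At €167.84/mo: 4 payments (last €157.11); total interest €10.63.
Interest saved = €83.80 − €10.63 = €73.17.

€73.17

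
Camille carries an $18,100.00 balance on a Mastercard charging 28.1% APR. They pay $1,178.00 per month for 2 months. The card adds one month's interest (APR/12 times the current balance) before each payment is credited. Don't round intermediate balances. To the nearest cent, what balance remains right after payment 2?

Monthly rate r = 28.1%/12 = 2.34167% = 0.0234167.
Each month: B ← B·(1+r) − $1,178.00.
Month 1: interest $423.84; balance after payment $17,345.84.
Month 2: interest $406.18; balance after payment $16,574.02.

$16,574.02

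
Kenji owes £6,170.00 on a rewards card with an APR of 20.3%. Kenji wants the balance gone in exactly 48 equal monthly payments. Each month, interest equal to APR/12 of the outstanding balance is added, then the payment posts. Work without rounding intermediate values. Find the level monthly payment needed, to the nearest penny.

£188.74

Monthly rate r = 20.3%/12 = 1.69167% = 0.0169167.
Level-payment amortization: P = B₀·r / (1 − (1+r)^(−n)) = 6170.00·0.0169167 / (1 − 1.01692^(−48)).
Denominator 1 − (1+r)^(−48) = 0.553005202.
P = 104.376 / 0.553005202 ≈ 188.74.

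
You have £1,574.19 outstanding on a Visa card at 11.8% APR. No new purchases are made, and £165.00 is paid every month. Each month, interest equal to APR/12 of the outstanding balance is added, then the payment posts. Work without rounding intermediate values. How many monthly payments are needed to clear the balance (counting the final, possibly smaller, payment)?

11 months

Monthly rate r = 11.8%/12 = 0.983333% = 0.00983333.
Recurrence: B ← B·(1+r) − £165.00.
Month 1: interest £15.48; balance after payment £1,424.67.
Month 2: interest £14.01; balance after payment £1,273.68.
Closed form: n = −ln(1 − rB₀/P)/ln(1+r) = −ln(0.90618)/ln(1.00983) ≈ 10.067, so the balance reaches zero during payment 11.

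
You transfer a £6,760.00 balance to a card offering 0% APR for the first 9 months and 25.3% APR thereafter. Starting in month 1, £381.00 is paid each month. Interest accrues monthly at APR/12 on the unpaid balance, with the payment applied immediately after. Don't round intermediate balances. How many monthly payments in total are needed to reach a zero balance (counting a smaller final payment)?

19 payments

Promo months 1–9 at r₀ = 0%/12 = 0; months 10+ at r₁ = 25.3%/12 = 0.0210833.
After month 9 (no interest yet): B = £6,760.00 − 9·£381.00 = £3,331.00.
Then at r₁ with £381.00/mo: n₂ = −ln(1 − r₁·B/P)/ln(1+r₁) ≈ 9.77 → 10 more payments.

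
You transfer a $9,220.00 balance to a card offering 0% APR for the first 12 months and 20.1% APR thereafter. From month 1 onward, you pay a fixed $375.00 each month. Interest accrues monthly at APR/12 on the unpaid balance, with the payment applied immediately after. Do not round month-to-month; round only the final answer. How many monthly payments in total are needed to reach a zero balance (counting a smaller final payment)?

Promo months 1–12 at r₀ = 0%/12 = 0; months 13+ at r₁ = 20.1%/12 = 0.01675.
After month 12 (no interest yet): B = $9,220.00 − 12·$375.00 = $4,720.00.
Then at r₁ with $375.00/mo: n₂ = −ln(1 − r₁·B/P)/ln(1+r₁) ≈ 14.25 → 15 more payments.

27 payments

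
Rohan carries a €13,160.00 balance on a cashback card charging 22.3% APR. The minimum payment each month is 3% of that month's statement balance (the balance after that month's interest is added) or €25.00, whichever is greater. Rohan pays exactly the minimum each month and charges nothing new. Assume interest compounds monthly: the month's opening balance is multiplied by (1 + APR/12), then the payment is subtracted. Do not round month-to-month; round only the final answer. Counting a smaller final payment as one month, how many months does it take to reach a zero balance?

282 months

Monthly rate r = 22.3%/12 = 1.85833% = 0.0185833.
While 3% of the post-interest balance exceeds €25.00, each month B ← (B·(1+r))·(1 − 0.03), i.e. B shrinks by the factor (1+r)·0.97 = 0.98803.
This holds for months 1–231. Entering month 232 the balance is €814.20; 3% of the post-interest balance is now below €25.00, so the flat €25.00 minimum applies from here.
From month 232 a fixed €25.00 at rate r clears €814.20 in 51 more payments. Total: 231 + 51 = 282 months.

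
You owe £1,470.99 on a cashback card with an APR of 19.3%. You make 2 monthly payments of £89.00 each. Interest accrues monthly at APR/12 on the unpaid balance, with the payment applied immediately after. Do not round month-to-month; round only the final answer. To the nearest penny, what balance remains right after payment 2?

Monthly rate r = 19.3%/12 = 1.60833% = 0.0160833.
Each month: B ← B·(1+r) − £89.00.
Month 1: interest £23.66; balance after payment £1,405.65.
Month 2: interest £22.61; balance after payment £1,339.26.

£1,339.26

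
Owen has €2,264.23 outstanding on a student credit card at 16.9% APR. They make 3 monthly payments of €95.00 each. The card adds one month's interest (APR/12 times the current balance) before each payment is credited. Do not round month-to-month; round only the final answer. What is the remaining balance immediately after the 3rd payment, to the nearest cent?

Monthly rate r = 16.9%/12 = 1.40833% = 0.0140833.
Each month: B ← B·(1+r) − €95.00.
Month 1: interest €31.89; balance after payment €2,201.12.
Month 2: interest €31.00; balance after payment €2,137.12.
Month 3: interest €30.10; balance after payment €2,072.21.

€2,072.21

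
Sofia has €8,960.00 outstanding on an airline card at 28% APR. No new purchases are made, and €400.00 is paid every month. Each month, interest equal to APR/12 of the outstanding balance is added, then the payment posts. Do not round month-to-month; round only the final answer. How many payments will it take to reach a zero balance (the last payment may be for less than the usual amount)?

33 months

Monthly rate r = 28%/12 = 2.33333% = 0.0233333.
Recurrence: B ← B·(1+r) − €400.00.
Month 1: interest €209.07; balance after payment €8,769.07.
Month 2: interest €204.61; balance after payment €8,573.68.
Closed form: n = −ln(1 − rB₀/P)/ln(1+r) = −ln(0.47733)/ln(1.02333) ≈ 32.063, so the balance reaches zero during payment 33.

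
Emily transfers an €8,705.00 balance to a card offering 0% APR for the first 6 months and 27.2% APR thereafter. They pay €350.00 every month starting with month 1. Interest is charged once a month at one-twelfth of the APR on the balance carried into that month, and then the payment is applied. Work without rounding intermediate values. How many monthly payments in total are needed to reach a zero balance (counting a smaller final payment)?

Promo months 1–6 at r₀ = 0%/12 = 0; months 7+ at r₁ = 27.2%/12 = 0.0226667.
After month 6 (no interest yet): B = €8,705.00 − 6·€350.00 = €6,605.00.
Then at r₁ with €350.00/mo: n₂ = −ln(1 − r₁·B/P)/ln(1+r₁) ≈ 24.90 → 25 more payments.

31 payments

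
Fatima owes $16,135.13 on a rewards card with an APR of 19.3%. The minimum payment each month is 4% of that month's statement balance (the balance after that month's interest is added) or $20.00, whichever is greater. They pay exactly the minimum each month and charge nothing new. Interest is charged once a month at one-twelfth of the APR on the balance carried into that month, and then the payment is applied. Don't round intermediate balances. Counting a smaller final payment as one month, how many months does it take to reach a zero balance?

172 months

Monthly rate r = 19.3%/12 = 1.60833% = 0.0160833.
While 4% of the post-interest balance exceeds $20.00, each month B ← (B·(1+r))·(1 − 0.04), i.e. B shrinks by the factor (1+r)·0.96 = 0.97544.
This holds for months 1–141. Entering month 142 the balance is $484.23; 4% of the post-interest balance is now below $20.00, so the flat $20.00 minimum applies from here.
From month 142 a fixed $20.00 at rate r clears $484.23 in 31 more payments. Total: 141 + 31 = 172 months.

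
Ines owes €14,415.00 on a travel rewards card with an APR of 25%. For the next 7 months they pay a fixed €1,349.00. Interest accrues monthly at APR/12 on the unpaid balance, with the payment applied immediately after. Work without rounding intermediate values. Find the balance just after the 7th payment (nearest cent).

Monthly rate r = 25%/12 = 2.08333% = 0.0208333.
Each month: B ← B·(1+r) − €1,349.00.
Month 1: interest €300.31; balance after payment €13,366.31.
Month 2: interest €278.46; balance after payment €12,295.78.
Month 3: interest €256.16; balance after payment €11,202.94.
Month 4: interest €233.39; balance after payment €10,087.33.
Month 5: interest €210.15; balance after payment €8,948.49.
Month 6: interest €186.43; balance after payment €7,785.91.
Month 7: interest €162.21; balance after payment €6,599.12.

€6,599.12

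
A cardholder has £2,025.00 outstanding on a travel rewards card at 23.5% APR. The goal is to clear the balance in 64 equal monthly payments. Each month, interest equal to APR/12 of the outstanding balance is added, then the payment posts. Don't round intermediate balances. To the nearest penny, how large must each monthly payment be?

Monthly rate r = 23.5%/12 = 1.95833% = 0.0195833.
Level-payment amortization: P = B₀·r / (1 − (1+r)^(−n)) = 2025.00·0.0195833 / (1 − 1.01958^(−64)).
Denominator 1 − (1+r)^(−64) = 0.710968331.
P = 39.6562 / 0.710968331 ≈ 55.78.

£55.78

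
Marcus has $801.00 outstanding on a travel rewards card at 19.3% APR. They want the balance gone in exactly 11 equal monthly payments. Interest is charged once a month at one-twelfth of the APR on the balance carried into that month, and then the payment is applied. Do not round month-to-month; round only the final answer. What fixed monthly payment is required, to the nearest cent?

Monthly rate r = 19.3%/12 = 1.60833% = 0.0160833.
Level-payment amortization: P = B₀·r / (1 − (1+r)^(−n)) = 801.00·0.0160833 / (1 − 1.01608^(−11)).
Denominator 1 − (1+r)^(−11) = 0.160970183.
P = 12.8828 / 0.160970183 ≈ 80.03.

$80.03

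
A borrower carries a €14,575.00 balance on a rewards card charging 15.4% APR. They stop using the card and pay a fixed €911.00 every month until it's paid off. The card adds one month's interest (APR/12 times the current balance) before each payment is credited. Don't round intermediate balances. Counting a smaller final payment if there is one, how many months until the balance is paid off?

19 payments

Monthly rate r = 15.4%/12 = 1.28333% = 0.0128333.
Recurrence: B ← B·(1+r) − €911.00.
Month 1: interest €187.05; balance after payment €13,851.05.
Month 2: interest €177.76; balance after payment €13,117.80.
Closed form: n = −ln(1 − rB₀/P)/ln(1+r) = −ln(0.79468)/ln(1.01283) ≈ 18.022, so the balance reaches zero during payment 19.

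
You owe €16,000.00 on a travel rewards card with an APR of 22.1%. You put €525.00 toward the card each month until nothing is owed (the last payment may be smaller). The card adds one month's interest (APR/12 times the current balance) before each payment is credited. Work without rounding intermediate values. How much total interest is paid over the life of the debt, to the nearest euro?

Monthly rate r = 22.1%/12 = 1.84167% = 0.0184167.
Payoff takes n = ⌈−ln(1 − rB₀/P)/ln(1+r)⌉ = ⌈45.146⌉ = 46 payments; the last is €77.11.
Total paid = 45·€525.00 + €77.11 = €23,702.11.
Total interest = total paid − principal = €23,702.11 − €16,000.00 = €7,702.11.

€7,702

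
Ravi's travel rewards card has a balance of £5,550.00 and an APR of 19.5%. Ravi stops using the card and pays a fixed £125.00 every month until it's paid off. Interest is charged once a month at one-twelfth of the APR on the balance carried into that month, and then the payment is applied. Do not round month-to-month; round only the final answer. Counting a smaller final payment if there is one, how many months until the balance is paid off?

80 payments

Monthly rate r = 19.5%/12 = 1.625% = 0.01625.
Recurrence: B ← B·(1+r) − £125.00.
Month 1: interest £90.19; balance after payment £5,515.19.
Month 2: interest £89.62; balance after payment £5,479.81.
Closed form: n = −ln(1 − rB₀/P)/ln(1+r) = −ln(0.2785)/ln(1.01625) ≈ 79.304, so the balance reaches zero during payment 80.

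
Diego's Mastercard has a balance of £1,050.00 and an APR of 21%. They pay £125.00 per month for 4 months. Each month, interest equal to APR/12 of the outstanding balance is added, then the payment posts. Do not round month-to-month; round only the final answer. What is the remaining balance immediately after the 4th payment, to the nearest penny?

£612.17

Monthly rate r = 21%/12 = 1.75% = 0.0175.
Each month: B ← B·(1+r) − £125.00.
Month 1: interest £18.38; balance after payment £943.38.
Month 2: interest £16.51; balance after payment £834.88.
Month 3: interest £14.61; balance after payment £724.49.
Month 4: interest £12.68; balance after payment £612.17.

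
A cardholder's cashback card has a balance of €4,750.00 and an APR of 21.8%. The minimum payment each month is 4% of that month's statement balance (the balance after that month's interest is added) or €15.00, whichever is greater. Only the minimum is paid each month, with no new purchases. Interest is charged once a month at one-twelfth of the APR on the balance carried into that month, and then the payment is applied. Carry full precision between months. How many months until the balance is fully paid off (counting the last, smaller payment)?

Monthly rate r = 21.8%/12 = 1.81667% = 0.0181667.
While 4% of the post-interest balance exceeds €15.00, each month B ← (B·(1+r))·(1 − 0.04), i.e. B shrinks by the factor (1+r)·0.96 = 0.97744.
This holds for months 1–113. Entering month 114 the balance is €360.48; 4% of the post-interest balance is now below €15.00, so the flat €15.00 minimum applies from here.
From month 114 a fixed €15.00 at rate r clears €360.48 in 32 more payments. Total: 113 + 32 = 145 months.

145 months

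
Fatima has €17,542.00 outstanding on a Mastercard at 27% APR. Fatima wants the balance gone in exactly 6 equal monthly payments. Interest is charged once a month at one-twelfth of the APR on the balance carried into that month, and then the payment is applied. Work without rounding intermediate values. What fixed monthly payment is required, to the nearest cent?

€3,158.17

Monthly rate r = 27%/12 = 2.25% = 0.0225.
Level-payment amortization: P = B₀·r / (1 − (1+r)^(−n)) = 17542.00·0.0225 / (1 − 1.0225^(−6)).
Denominator 1 − (1+r)^(−6) = 0.124975728.
P = 394.695 / 0.124975728 ≈ 3158.17.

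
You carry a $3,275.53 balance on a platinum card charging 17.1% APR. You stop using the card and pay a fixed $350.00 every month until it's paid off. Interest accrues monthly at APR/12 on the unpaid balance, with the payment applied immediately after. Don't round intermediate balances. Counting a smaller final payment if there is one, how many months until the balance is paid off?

Monthly rate r = 17.1%/12 = 1.425% = 0.01425.
Recurrence: B ← B·(1+r) − $350.00.
Month 1: interest $46.68; balance after payment $2,972.21.
Month 2: interest $42.35; balance after payment $2,664.56.
Closed form: n = −ln(1 − rB₀/P)/ln(1+r) = −ln(0.86664)/ln(1.01425) ≈ 10.116, so the balance reaches zero during payment 11.

11 months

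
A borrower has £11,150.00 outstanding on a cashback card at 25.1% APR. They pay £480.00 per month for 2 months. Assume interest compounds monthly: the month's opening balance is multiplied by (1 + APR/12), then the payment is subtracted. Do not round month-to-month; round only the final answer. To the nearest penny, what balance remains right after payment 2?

£10,651.28

Monthly rate r = 25.1%/12 = 2.09167% = 0.0209167.
Each month: B ← B·(1+r) − £480.00.
Month 1: interest £233.22; balance after payment £10,903.22.
Month 2: interest £228.06; balance after payment £10,651.28.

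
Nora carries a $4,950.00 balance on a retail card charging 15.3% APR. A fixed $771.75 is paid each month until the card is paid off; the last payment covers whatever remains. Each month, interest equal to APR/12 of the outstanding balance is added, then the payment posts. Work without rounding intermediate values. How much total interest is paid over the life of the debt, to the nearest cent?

Monthly rate r = 15.3%/12 = 1.275% = 0.01275.
Payoff takes n = ⌈−ln(1 − rB₀/P)/ln(1+r)⌉ = ⌈6.734⌉ = 7 payments; the last is $567.47.
Total paid = 6·$771.75 + $567.47 = $5,197.97.
Total interest = total paid − principal = $5,197.97 − $4,950.00 = $247.97.

$247.97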